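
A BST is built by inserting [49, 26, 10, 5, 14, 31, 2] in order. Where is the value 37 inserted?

Starting tree (level order): [49, 26, None, 10, 31, 5, 14, None, None, 2]
Insertion path: 49 -> 26 -> 31
Result: insert 37 as right child of 31
Final tree (level order): [49, 26, None, 10, 31, 5, 14, None, 37, 2]


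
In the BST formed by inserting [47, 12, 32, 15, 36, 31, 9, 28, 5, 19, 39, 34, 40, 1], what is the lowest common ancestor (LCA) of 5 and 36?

Tree insertion order: [47, 12, 32, 15, 36, 31, 9, 28, 5, 19, 39, 34, 40, 1]
Tree (level-order array): [47, 12, None, 9, 32, 5, None, 15, 36, 1, None, None, 31, 34, 39, None, None, 28, None, None, None, None, 40, 19]
In a BST, the LCA of p=5, q=36 is the first node v on the
root-to-leaf path with p <= v <= q (go left if both < v, right if both > v).
Walk from root:
  at 47: both 5 and 36 < 47, go left
  at 12: 5 <= 12 <= 36, this is the LCA
LCA = 12


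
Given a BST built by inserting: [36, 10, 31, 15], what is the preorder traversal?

Tree insertion order: [36, 10, 31, 15]
Tree (level-order array): [36, 10, None, None, 31, 15]
Preorder traversal: [36, 10, 31, 15]


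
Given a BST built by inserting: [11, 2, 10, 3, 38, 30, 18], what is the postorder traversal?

Tree insertion order: [11, 2, 10, 3, 38, 30, 18]
Tree (level-order array): [11, 2, 38, None, 10, 30, None, 3, None, 18]
Postorder traversal: [3, 10, 2, 18, 30, 38, 11]


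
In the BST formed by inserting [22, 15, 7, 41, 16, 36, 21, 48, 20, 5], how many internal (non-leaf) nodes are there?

Tree built from: [22, 15, 7, 41, 16, 36, 21, 48, 20, 5]
Tree (level-order array): [22, 15, 41, 7, 16, 36, 48, 5, None, None, 21, None, None, None, None, None, None, 20]
Rule: An internal node has at least one child.
Per-node child counts:
  node 22: 2 child(ren)
  node 15: 2 child(ren)
  node 7: 1 child(ren)
  node 5: 0 child(ren)
  node 16: 1 child(ren)
  node 21: 1 child(ren)
  node 20: 0 child(ren)
  node 41: 2 child(ren)
  node 36: 0 child(ren)
  node 48: 0 child(ren)
Matching nodes: [22, 15, 7, 16, 21, 41]
Count of internal (non-leaf) nodes: 6


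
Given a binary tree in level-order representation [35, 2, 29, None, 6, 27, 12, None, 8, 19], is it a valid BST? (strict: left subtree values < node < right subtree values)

Level-order array: [35, 2, 29, None, 6, 27, 12, None, 8, 19]
Validate using subtree bounds (lo, hi): at each node, require lo < value < hi,
then recurse left with hi=value and right with lo=value.
Preorder trace (stopping at first violation):
  at node 35 with bounds (-inf, +inf): OK
  at node 2 with bounds (-inf, 35): OK
  at node 6 with bounds (2, 35): OK
  at node 8 with bounds (6, 35): OK
  at node 29 with bounds (35, +inf): VIOLATION
Node 29 violates its bound: not (35 < 29 < +inf).
Result: Not a valid BST


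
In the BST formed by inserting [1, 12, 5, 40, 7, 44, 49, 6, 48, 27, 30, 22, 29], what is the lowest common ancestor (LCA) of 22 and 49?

Tree insertion order: [1, 12, 5, 40, 7, 44, 49, 6, 48, 27, 30, 22, 29]
Tree (level-order array): [1, None, 12, 5, 40, None, 7, 27, 44, 6, None, 22, 30, None, 49, None, None, None, None, 29, None, 48]
In a BST, the LCA of p=22, q=49 is the first node v on the
root-to-leaf path with p <= v <= q (go left if both < v, right if both > v).
Walk from root:
  at 1: both 22 and 49 > 1, go right
  at 12: both 22 and 49 > 12, go right
  at 40: 22 <= 40 <= 49, this is the LCA
LCA = 40


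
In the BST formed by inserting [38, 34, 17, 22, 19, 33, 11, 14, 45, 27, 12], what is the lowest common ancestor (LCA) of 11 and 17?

Tree insertion order: [38, 34, 17, 22, 19, 33, 11, 14, 45, 27, 12]
Tree (level-order array): [38, 34, 45, 17, None, None, None, 11, 22, None, 14, 19, 33, 12, None, None, None, 27]
In a BST, the LCA of p=11, q=17 is the first node v on the
root-to-leaf path with p <= v <= q (go left if both < v, right if both > v).
Walk from root:
  at 38: both 11 and 17 < 38, go left
  at 34: both 11 and 17 < 34, go left
  at 17: 11 <= 17 <= 17, this is the LCA
LCA = 17


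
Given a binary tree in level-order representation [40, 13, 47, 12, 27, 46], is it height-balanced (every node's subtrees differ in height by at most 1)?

Tree (level-order array): [40, 13, 47, 12, 27, 46]
Definition: a tree is height-balanced if, at every node, |h(left) - h(right)| <= 1 (empty subtree has height -1).
Bottom-up per-node check:
  node 12: h_left=-1, h_right=-1, diff=0 [OK], height=0
  node 27: h_left=-1, h_right=-1, diff=0 [OK], height=0
  node 13: h_left=0, h_right=0, diff=0 [OK], height=1
  node 46: h_left=-1, h_right=-1, diff=0 [OK], height=0
  node 47: h_left=0, h_right=-1, diff=1 [OK], height=1
  node 40: h_left=1, h_right=1, diff=0 [OK], height=2
All nodes satisfy the balance condition.
Result: Balanced


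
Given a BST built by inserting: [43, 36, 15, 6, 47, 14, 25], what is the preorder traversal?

Tree insertion order: [43, 36, 15, 6, 47, 14, 25]
Tree (level-order array): [43, 36, 47, 15, None, None, None, 6, 25, None, 14]
Preorder traversal: [43, 36, 15, 6, 14, 25, 47]


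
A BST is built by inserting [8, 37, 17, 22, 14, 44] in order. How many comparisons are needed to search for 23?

Search path for 23: 8 -> 37 -> 17 -> 22
Found: False
Comparisons: 4


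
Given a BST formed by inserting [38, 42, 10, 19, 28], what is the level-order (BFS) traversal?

Tree insertion order: [38, 42, 10, 19, 28]
Tree (level-order array): [38, 10, 42, None, 19, None, None, None, 28]
BFS from the root, enqueuing left then right child of each popped node:
  queue [38] -> pop 38, enqueue [10, 42], visited so far: [38]
  queue [10, 42] -> pop 10, enqueue [19], visited so far: [38, 10]
  queue [42, 19] -> pop 42, enqueue [none], visited so far: [38, 10, 42]
  queue [19] -> pop 19, enqueue [28], visited so far: [38, 10, 42, 19]
  queue [28] -> pop 28, enqueue [none], visited so far: [38, 10, 42, 19, 28]
Result: [38, 10, 42, 19, 28]


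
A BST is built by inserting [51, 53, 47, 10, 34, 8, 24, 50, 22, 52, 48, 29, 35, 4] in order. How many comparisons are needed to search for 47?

Search path for 47: 51 -> 47
Found: True
Comparisons: 2


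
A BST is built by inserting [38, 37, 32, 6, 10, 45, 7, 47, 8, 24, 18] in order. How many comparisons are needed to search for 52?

Search path for 52: 38 -> 45 -> 47
Found: False
Comparisons: 3


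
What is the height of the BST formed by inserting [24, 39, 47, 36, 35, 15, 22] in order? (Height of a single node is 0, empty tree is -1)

Insertion order: [24, 39, 47, 36, 35, 15, 22]
Tree (level-order array): [24, 15, 39, None, 22, 36, 47, None, None, 35]
Compute height bottom-up (empty subtree = -1):
  height(22) = 1 + max(-1, -1) = 0
  height(15) = 1 + max(-1, 0) = 1
  height(35) = 1 + max(-1, -1) = 0
  height(36) = 1 + max(0, -1) = 1
  height(47) = 1 + max(-1, -1) = 0
  height(39) = 1 + max(1, 0) = 2
  height(24) = 1 + max(1, 2) = 3
Height = 3


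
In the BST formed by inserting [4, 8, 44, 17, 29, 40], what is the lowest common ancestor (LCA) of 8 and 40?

Tree insertion order: [4, 8, 44, 17, 29, 40]
Tree (level-order array): [4, None, 8, None, 44, 17, None, None, 29, None, 40]
In a BST, the LCA of p=8, q=40 is the first node v on the
root-to-leaf path with p <= v <= q (go left if both < v, right if both > v).
Walk from root:
  at 4: both 8 and 40 > 4, go right
  at 8: 8 <= 8 <= 40, this is the LCA
LCA = 8


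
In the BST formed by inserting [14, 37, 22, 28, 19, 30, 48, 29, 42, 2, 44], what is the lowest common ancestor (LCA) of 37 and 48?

Tree insertion order: [14, 37, 22, 28, 19, 30, 48, 29, 42, 2, 44]
Tree (level-order array): [14, 2, 37, None, None, 22, 48, 19, 28, 42, None, None, None, None, 30, None, 44, 29]
In a BST, the LCA of p=37, q=48 is the first node v on the
root-to-leaf path with p <= v <= q (go left if both < v, right if both > v).
Walk from root:
  at 14: both 37 and 48 > 14, go right
  at 37: 37 <= 37 <= 48, this is the LCA
LCA = 37


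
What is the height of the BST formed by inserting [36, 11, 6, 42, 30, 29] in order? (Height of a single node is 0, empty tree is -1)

Insertion order: [36, 11, 6, 42, 30, 29]
Tree (level-order array): [36, 11, 42, 6, 30, None, None, None, None, 29]
Compute height bottom-up (empty subtree = -1):
  height(6) = 1 + max(-1, -1) = 0
  height(29) = 1 + max(-1, -1) = 0
  height(30) = 1 + max(0, -1) = 1
  height(11) = 1 + max(0, 1) = 2
  height(42) = 1 + max(-1, -1) = 0
  height(36) = 1 + max(2, 0) = 3
Height = 3


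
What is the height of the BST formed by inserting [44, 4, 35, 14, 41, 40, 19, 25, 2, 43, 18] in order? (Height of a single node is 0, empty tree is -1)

Insertion order: [44, 4, 35, 14, 41, 40, 19, 25, 2, 43, 18]
Tree (level-order array): [44, 4, None, 2, 35, None, None, 14, 41, None, 19, 40, 43, 18, 25]
Compute height bottom-up (empty subtree = -1):
  height(2) = 1 + max(-1, -1) = 0
  height(18) = 1 + max(-1, -1) = 0
  height(25) = 1 + max(-1, -1) = 0
  height(19) = 1 + max(0, 0) = 1
  height(14) = 1 + max(-1, 1) = 2
  height(40) = 1 + max(-1, -1) = 0
  height(43) = 1 + max(-1, -1) = 0
  height(41) = 1 + max(0, 0) = 1
  height(35) = 1 + max(2, 1) = 3
  height(4) = 1 + max(0, 3) = 4
  height(44) = 1 + max(4, -1) = 5
Height = 5


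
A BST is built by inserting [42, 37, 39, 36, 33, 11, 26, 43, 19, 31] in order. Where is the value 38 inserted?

Starting tree (level order): [42, 37, 43, 36, 39, None, None, 33, None, None, None, 11, None, None, 26, 19, 31]
Insertion path: 42 -> 37 -> 39
Result: insert 38 as left child of 39
Final tree (level order): [42, 37, 43, 36, 39, None, None, 33, None, 38, None, 11, None, None, None, None, 26, 19, 31]


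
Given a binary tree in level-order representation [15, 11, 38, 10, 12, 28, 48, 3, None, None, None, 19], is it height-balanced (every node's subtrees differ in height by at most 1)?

Tree (level-order array): [15, 11, 38, 10, 12, 28, 48, 3, None, None, None, 19]
Definition: a tree is height-balanced if, at every node, |h(left) - h(right)| <= 1 (empty subtree has height -1).
Bottom-up per-node check:
  node 3: h_left=-1, h_right=-1, diff=0 [OK], height=0
  node 10: h_left=0, h_right=-1, diff=1 [OK], height=1
  node 12: h_left=-1, h_right=-1, diff=0 [OK], height=0
  node 11: h_left=1, h_right=0, diff=1 [OK], height=2
  node 19: h_left=-1, h_right=-1, diff=0 [OK], height=0
  node 28: h_left=0, h_right=-1, diff=1 [OK], height=1
  node 48: h_left=-1, h_right=-1, diff=0 [OK], height=0
  node 38: h_left=1, h_right=0, diff=1 [OK], height=2
  node 15: h_left=2, h_right=2, diff=0 [OK], height=3
All nodes satisfy the balance condition.
Result: Balanced


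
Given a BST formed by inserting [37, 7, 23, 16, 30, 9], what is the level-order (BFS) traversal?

Tree insertion order: [37, 7, 23, 16, 30, 9]
Tree (level-order array): [37, 7, None, None, 23, 16, 30, 9]
BFS from the root, enqueuing left then right child of each popped node:
  queue [37] -> pop 37, enqueue [7], visited so far: [37]
  queue [7] -> pop 7, enqueue [23], visited so far: [37, 7]
  queue [23] -> pop 23, enqueue [16, 30], visited so far: [37, 7, 23]
  queue [16, 30] -> pop 16, enqueue [9], visited so far: [37, 7, 23, 16]
  queue [30, 9] -> pop 30, enqueue [none], visited so far: [37, 7, 23, 16, 30]
  queue [9] -> pop 9, enqueue [none], visited so far: [37, 7, 23, 16, 30, 9]
Result: [37, 7, 23, 16, 30, 9]


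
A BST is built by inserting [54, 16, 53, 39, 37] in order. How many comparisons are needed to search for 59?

Search path for 59: 54
Found: False
Comparisons: 1


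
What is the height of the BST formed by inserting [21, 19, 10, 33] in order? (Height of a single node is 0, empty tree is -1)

Insertion order: [21, 19, 10, 33]
Tree (level-order array): [21, 19, 33, 10]
Compute height bottom-up (empty subtree = -1):
  height(10) = 1 + max(-1, -1) = 0
  height(19) = 1 + max(0, -1) = 1
  height(33) = 1 + max(-1, -1) = 0
  height(21) = 1 + max(1, 0) = 2
Height = 2


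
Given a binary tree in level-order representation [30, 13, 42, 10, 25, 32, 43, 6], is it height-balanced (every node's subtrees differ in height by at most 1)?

Tree (level-order array): [30, 13, 42, 10, 25, 32, 43, 6]
Definition: a tree is height-balanced if, at every node, |h(left) - h(right)| <= 1 (empty subtree has height -1).
Bottom-up per-node check:
  node 6: h_left=-1, h_right=-1, diff=0 [OK], height=0
  node 10: h_left=0, h_right=-1, diff=1 [OK], height=1
  node 25: h_left=-1, h_right=-1, diff=0 [OK], height=0
  node 13: h_left=1, h_right=0, diff=1 [OK], height=2
  node 32: h_left=-1, h_right=-1, diff=0 [OK], height=0
  node 43: h_left=-1, h_right=-1, diff=0 [OK], height=0
  node 42: h_left=0, h_right=0, diff=0 [OK], height=1
  node 30: h_left=2, h_right=1, diff=1 [OK], height=3
All nodes satisfy the balance condition.
Result: Balanced


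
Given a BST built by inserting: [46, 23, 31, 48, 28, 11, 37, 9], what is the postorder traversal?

Tree insertion order: [46, 23, 31, 48, 28, 11, 37, 9]
Tree (level-order array): [46, 23, 48, 11, 31, None, None, 9, None, 28, 37]
Postorder traversal: [9, 11, 28, 37, 31, 23, 48, 46]


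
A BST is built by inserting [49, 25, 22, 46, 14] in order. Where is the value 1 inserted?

Starting tree (level order): [49, 25, None, 22, 46, 14]
Insertion path: 49 -> 25 -> 22 -> 14
Result: insert 1 as left child of 14
Final tree (level order): [49, 25, None, 22, 46, 14, None, None, None, 1]


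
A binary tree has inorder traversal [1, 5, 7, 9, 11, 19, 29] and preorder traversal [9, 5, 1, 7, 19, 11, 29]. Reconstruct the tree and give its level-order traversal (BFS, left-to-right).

Inorder:  [1, 5, 7, 9, 11, 19, 29]
Preorder: [9, 5, 1, 7, 19, 11, 29]
Algorithm: preorder visits root first, so consume preorder in order;
for each root, split the current inorder slice at that value into
left-subtree inorder and right-subtree inorder, then recurse.
Recursive splits:
  root=9; inorder splits into left=[1, 5, 7], right=[11, 19, 29]
  root=5; inorder splits into left=[1], right=[7]
  root=1; inorder splits into left=[], right=[]
  root=7; inorder splits into left=[], right=[]
  root=19; inorder splits into left=[11], right=[29]
  root=11; inorder splits into left=[], right=[]
  root=29; inorder splits into left=[], right=[]
Reconstructed level-order: [9, 5, 19, 1, 7, 11, 29]


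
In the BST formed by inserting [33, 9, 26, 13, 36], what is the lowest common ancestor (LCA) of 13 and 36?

Tree insertion order: [33, 9, 26, 13, 36]
Tree (level-order array): [33, 9, 36, None, 26, None, None, 13]
In a BST, the LCA of p=13, q=36 is the first node v on the
root-to-leaf path with p <= v <= q (go left if both < v, right if both > v).
Walk from root:
  at 33: 13 <= 33 <= 36, this is the LCA
LCA = 33


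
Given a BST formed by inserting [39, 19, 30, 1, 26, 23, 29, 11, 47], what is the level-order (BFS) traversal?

Tree insertion order: [39, 19, 30, 1, 26, 23, 29, 11, 47]
Tree (level-order array): [39, 19, 47, 1, 30, None, None, None, 11, 26, None, None, None, 23, 29]
BFS from the root, enqueuing left then right child of each popped node:
  queue [39] -> pop 39, enqueue [19, 47], visited so far: [39]
  queue [19, 47] -> pop 19, enqueue [1, 30], visited so far: [39, 19]
  queue [47, 1, 30] -> pop 47, enqueue [none], visited so far: [39, 19, 47]
  queue [1, 30] -> pop 1, enqueue [11], visited so far: [39, 19, 47, 1]
  queue [30, 11] -> pop 30, enqueue [26], visited so far: [39, 19, 47, 1, 30]
  queue [11, 26] -> pop 11, enqueue [none], visited so far: [39, 19, 47, 1, 30, 11]
  queue [26] -> pop 26, enqueue [23, 29], visited so far: [39, 19, 47, 1, 30, 11, 26]
  queue [23, 29] -> pop 23, enqueue [none], visited so far: [39, 19, 47, 1, 30, 11, 26, 23]
  queue [29] -> pop 29, enqueue [none], visited so far: [39, 19, 47, 1, 30, 11, 26, 23, 29]
Result: [39, 19, 47, 1, 30, 11, 26, 23, 29]


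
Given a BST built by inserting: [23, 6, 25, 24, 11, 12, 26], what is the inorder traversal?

Tree insertion order: [23, 6, 25, 24, 11, 12, 26]
Tree (level-order array): [23, 6, 25, None, 11, 24, 26, None, 12]
Inorder traversal: [6, 11, 12, 23, 24, 25, 26]


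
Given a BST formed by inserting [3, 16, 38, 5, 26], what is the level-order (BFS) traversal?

Tree insertion order: [3, 16, 38, 5, 26]
Tree (level-order array): [3, None, 16, 5, 38, None, None, 26]
BFS from the root, enqueuing left then right child of each popped node:
  queue [3] -> pop 3, enqueue [16], visited so far: [3]
  queue [16] -> pop 16, enqueue [5, 38], visited so far: [3, 16]
  queue [5, 38] -> pop 5, enqueue [none], visited so far: [3, 16, 5]
  queue [38] -> pop 38, enqueue [26], visited so far: [3, 16, 5, 38]
  queue [26] -> pop 26, enqueue [none], visited so far: [3, 16, 5, 38, 26]
Result: [3, 16, 5, 38, 26]


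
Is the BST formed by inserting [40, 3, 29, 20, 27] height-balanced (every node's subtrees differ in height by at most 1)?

Tree (level-order array): [40, 3, None, None, 29, 20, None, None, 27]
Definition: a tree is height-balanced if, at every node, |h(left) - h(right)| <= 1 (empty subtree has height -1).
Bottom-up per-node check:
  node 27: h_left=-1, h_right=-1, diff=0 [OK], height=0
  node 20: h_left=-1, h_right=0, diff=1 [OK], height=1
  node 29: h_left=1, h_right=-1, diff=2 [FAIL (|1--1|=2 > 1)], height=2
  node 3: h_left=-1, h_right=2, diff=3 [FAIL (|-1-2|=3 > 1)], height=3
  node 40: h_left=3, h_right=-1, diff=4 [FAIL (|3--1|=4 > 1)], height=4
Node 29 violates the condition: |1 - -1| = 2 > 1.
Result: Not balanced


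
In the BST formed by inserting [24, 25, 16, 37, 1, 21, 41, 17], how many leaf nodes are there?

Tree built from: [24, 25, 16, 37, 1, 21, 41, 17]
Tree (level-order array): [24, 16, 25, 1, 21, None, 37, None, None, 17, None, None, 41]
Rule: A leaf has 0 children.
Per-node child counts:
  node 24: 2 child(ren)
  node 16: 2 child(ren)
  node 1: 0 child(ren)
  node 21: 1 child(ren)
  node 17: 0 child(ren)
  node 25: 1 child(ren)
  node 37: 1 child(ren)
  node 41: 0 child(ren)
Matching nodes: [1, 17, 41]
Count of leaf nodes: 3


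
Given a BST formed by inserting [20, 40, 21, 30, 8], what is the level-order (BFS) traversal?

Tree insertion order: [20, 40, 21, 30, 8]
Tree (level-order array): [20, 8, 40, None, None, 21, None, None, 30]
BFS from the root, enqueuing left then right child of each popped node:
  queue [20] -> pop 20, enqueue [8, 40], visited so far: [20]
  queue [8, 40] -> pop 8, enqueue [none], visited so far: [20, 8]
  queue [40] -> pop 40, enqueue [21], visited so far: [20, 8, 40]
  queue [21] -> pop 21, enqueue [30], visited so far: [20, 8, 40, 21]
  queue [30] -> pop 30, enqueue [none], visited so far: [20, 8, 40, 21, 30]
Result: [20, 8, 40, 21, 30]


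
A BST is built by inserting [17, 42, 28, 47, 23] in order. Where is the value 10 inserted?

Starting tree (level order): [17, None, 42, 28, 47, 23]
Insertion path: 17
Result: insert 10 as left child of 17
Final tree (level order): [17, 10, 42, None, None, 28, 47, 23]


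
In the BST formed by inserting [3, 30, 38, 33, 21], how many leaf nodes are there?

Tree built from: [3, 30, 38, 33, 21]
Tree (level-order array): [3, None, 30, 21, 38, None, None, 33]
Rule: A leaf has 0 children.
Per-node child counts:
  node 3: 1 child(ren)
  node 30: 2 child(ren)
  node 21: 0 child(ren)
  node 38: 1 child(ren)
  node 33: 0 child(ren)
Matching nodes: [21, 33]
Count of leaf nodes: 2


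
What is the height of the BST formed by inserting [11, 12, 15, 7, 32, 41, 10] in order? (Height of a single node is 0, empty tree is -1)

Insertion order: [11, 12, 15, 7, 32, 41, 10]
Tree (level-order array): [11, 7, 12, None, 10, None, 15, None, None, None, 32, None, 41]
Compute height bottom-up (empty subtree = -1):
  height(10) = 1 + max(-1, -1) = 0
  height(7) = 1 + max(-1, 0) = 1
  height(41) = 1 + max(-1, -1) = 0
  height(32) = 1 + max(-1, 0) = 1
  height(15) = 1 + max(-1, 1) = 2
  height(12) = 1 + max(-1, 2) = 3
  height(11) = 1 + max(1, 3) = 4
Height = 4


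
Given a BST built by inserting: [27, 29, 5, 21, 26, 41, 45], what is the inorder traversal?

Tree insertion order: [27, 29, 5, 21, 26, 41, 45]
Tree (level-order array): [27, 5, 29, None, 21, None, 41, None, 26, None, 45]
Inorder traversal: [5, 21, 26, 27, 29, 41, 45]


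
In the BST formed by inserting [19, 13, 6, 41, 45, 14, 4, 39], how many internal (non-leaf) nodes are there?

Tree built from: [19, 13, 6, 41, 45, 14, 4, 39]
Tree (level-order array): [19, 13, 41, 6, 14, 39, 45, 4]
Rule: An internal node has at least one child.
Per-node child counts:
  node 19: 2 child(ren)
  node 13: 2 child(ren)
  node 6: 1 child(ren)
  node 4: 0 child(ren)
  node 14: 0 child(ren)
  node 41: 2 child(ren)
  node 39: 0 child(ren)
  node 45: 0 child(ren)
Matching nodes: [19, 13, 6, 41]
Count of internal (non-leaf) nodes: 4


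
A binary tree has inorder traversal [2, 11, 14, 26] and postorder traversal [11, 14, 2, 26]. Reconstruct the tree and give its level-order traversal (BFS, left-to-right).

Inorder:   [2, 11, 14, 26]
Postorder: [11, 14, 2, 26]
Algorithm: postorder visits root last, so walk postorder right-to-left;
each value is the root of the current inorder slice — split it at that
value, recurse on the right subtree first, then the left.
Recursive splits:
  root=26; inorder splits into left=[2, 11, 14], right=[]
  root=2; inorder splits into left=[], right=[11, 14]
  root=14; inorder splits into left=[11], right=[]
  root=11; inorder splits into left=[], right=[]
Reconstructed level-order: [26, 2, 14, 11]


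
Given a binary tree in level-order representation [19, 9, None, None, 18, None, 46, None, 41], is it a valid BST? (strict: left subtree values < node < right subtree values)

Level-order array: [19, 9, None, None, 18, None, 46, None, 41]
Validate using subtree bounds (lo, hi): at each node, require lo < value < hi,
then recurse left with hi=value and right with lo=value.
Preorder trace (stopping at first violation):
  at node 19 with bounds (-inf, +inf): OK
  at node 9 with bounds (-inf, 19): OK
  at node 18 with bounds (9, 19): OK
  at node 46 with bounds (18, 19): VIOLATION
Node 46 violates its bound: not (18 < 46 < 19).
Result: Not a valid BST


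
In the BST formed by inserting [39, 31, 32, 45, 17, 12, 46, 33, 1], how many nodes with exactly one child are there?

Tree built from: [39, 31, 32, 45, 17, 12, 46, 33, 1]
Tree (level-order array): [39, 31, 45, 17, 32, None, 46, 12, None, None, 33, None, None, 1]
Rule: These are nodes with exactly 1 non-null child.
Per-node child counts:
  node 39: 2 child(ren)
  node 31: 2 child(ren)
  node 17: 1 child(ren)
  node 12: 1 child(ren)
  node 1: 0 child(ren)
  node 32: 1 child(ren)
  node 33: 0 child(ren)
  node 45: 1 child(ren)
  node 46: 0 child(ren)
Matching nodes: [17, 12, 32, 45]
Count of nodes with exactly one child: 4


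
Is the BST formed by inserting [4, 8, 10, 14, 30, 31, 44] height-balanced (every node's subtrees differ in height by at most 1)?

Tree (level-order array): [4, None, 8, None, 10, None, 14, None, 30, None, 31, None, 44]
Definition: a tree is height-balanced if, at every node, |h(left) - h(right)| <= 1 (empty subtree has height -1).
Bottom-up per-node check:
  node 44: h_left=-1, h_right=-1, diff=0 [OK], height=0
  node 31: h_left=-1, h_right=0, diff=1 [OK], height=1
  node 30: h_left=-1, h_right=1, diff=2 [FAIL (|-1-1|=2 > 1)], height=2
  node 14: h_left=-1, h_right=2, diff=3 [FAIL (|-1-2|=3 > 1)], height=3
  node 10: h_left=-1, h_right=3, diff=4 [FAIL (|-1-3|=4 > 1)], height=4
  node 8: h_left=-1, h_right=4, diff=5 [FAIL (|-1-4|=5 > 1)], height=5
  node 4: h_left=-1, h_right=5, diff=6 [FAIL (|-1-5|=6 > 1)], height=6
Node 30 violates the condition: |-1 - 1| = 2 > 1.
Result: Not balanced


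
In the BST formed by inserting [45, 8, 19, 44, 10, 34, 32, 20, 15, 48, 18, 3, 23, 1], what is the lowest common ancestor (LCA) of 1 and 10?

Tree insertion order: [45, 8, 19, 44, 10, 34, 32, 20, 15, 48, 18, 3, 23, 1]
Tree (level-order array): [45, 8, 48, 3, 19, None, None, 1, None, 10, 44, None, None, None, 15, 34, None, None, 18, 32, None, None, None, 20, None, None, 23]
In a BST, the LCA of p=1, q=10 is the first node v on the
root-to-leaf path with p <= v <= q (go left if both < v, right if both > v).
Walk from root:
  at 45: both 1 and 10 < 45, go left
  at 8: 1 <= 8 <= 10, this is the LCA
LCA = 8


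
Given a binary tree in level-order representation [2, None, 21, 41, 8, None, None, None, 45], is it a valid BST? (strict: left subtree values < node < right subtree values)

Level-order array: [2, None, 21, 41, 8, None, None, None, 45]
Validate using subtree bounds (lo, hi): at each node, require lo < value < hi,
then recurse left with hi=value and right with lo=value.
Preorder trace (stopping at first violation):
  at node 2 with bounds (-inf, +inf): OK
  at node 21 with bounds (2, +inf): OK
  at node 41 with bounds (2, 21): VIOLATION
Node 41 violates its bound: not (2 < 41 < 21).
Result: Not a valid BST


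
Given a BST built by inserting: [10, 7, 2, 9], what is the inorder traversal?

Tree insertion order: [10, 7, 2, 9]
Tree (level-order array): [10, 7, None, 2, 9]
Inorder traversal: [2, 7, 9, 10]


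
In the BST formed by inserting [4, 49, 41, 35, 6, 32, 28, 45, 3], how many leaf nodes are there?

Tree built from: [4, 49, 41, 35, 6, 32, 28, 45, 3]
Tree (level-order array): [4, 3, 49, None, None, 41, None, 35, 45, 6, None, None, None, None, 32, 28]
Rule: A leaf has 0 children.
Per-node child counts:
  node 4: 2 child(ren)
  node 3: 0 child(ren)
  node 49: 1 child(ren)
  node 41: 2 child(ren)
  node 35: 1 child(ren)
  node 6: 1 child(ren)
  node 32: 1 child(ren)
  node 28: 0 child(ren)
  node 45: 0 child(ren)
Matching nodes: [3, 28, 45]
Count of leaf nodes: 3


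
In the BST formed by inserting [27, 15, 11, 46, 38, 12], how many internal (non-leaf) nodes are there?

Tree built from: [27, 15, 11, 46, 38, 12]
Tree (level-order array): [27, 15, 46, 11, None, 38, None, None, 12]
Rule: An internal node has at least one child.
Per-node child counts:
  node 27: 2 child(ren)
  node 15: 1 child(ren)
  node 11: 1 child(ren)
  node 12: 0 child(ren)
  node 46: 1 child(ren)
  node 38: 0 child(ren)
Matching nodes: [27, 15, 11, 46]
Count of internal (non-leaf) nodes: 4


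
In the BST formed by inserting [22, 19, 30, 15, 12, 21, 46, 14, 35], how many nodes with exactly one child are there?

Tree built from: [22, 19, 30, 15, 12, 21, 46, 14, 35]
Tree (level-order array): [22, 19, 30, 15, 21, None, 46, 12, None, None, None, 35, None, None, 14]
Rule: These are nodes with exactly 1 non-null child.
Per-node child counts:
  node 22: 2 child(ren)
  node 19: 2 child(ren)
  node 15: 1 child(ren)
  node 12: 1 child(ren)
  node 14: 0 child(ren)
  node 21: 0 child(ren)
  node 30: 1 child(ren)
  node 46: 1 child(ren)
  node 35: 0 child(ren)
Matching nodes: [15, 12, 30, 46]
Count of nodes with exactly one child: 4


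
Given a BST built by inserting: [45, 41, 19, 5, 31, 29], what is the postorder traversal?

Tree insertion order: [45, 41, 19, 5, 31, 29]
Tree (level-order array): [45, 41, None, 19, None, 5, 31, None, None, 29]
Postorder traversal: [5, 29, 31, 19, 41, 45]


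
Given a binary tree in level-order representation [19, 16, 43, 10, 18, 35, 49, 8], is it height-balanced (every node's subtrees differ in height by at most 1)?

Tree (level-order array): [19, 16, 43, 10, 18, 35, 49, 8]
Definition: a tree is height-balanced if, at every node, |h(left) - h(right)| <= 1 (empty subtree has height -1).
Bottom-up per-node check:
  node 8: h_left=-1, h_right=-1, diff=0 [OK], height=0
  node 10: h_left=0, h_right=-1, diff=1 [OK], height=1
  node 18: h_left=-1, h_right=-1, diff=0 [OK], height=0
  node 16: h_left=1, h_right=0, diff=1 [OK], height=2
  node 35: h_left=-1, h_right=-1, diff=0 [OK], height=0
  node 49: h_left=-1, h_right=-1, diff=0 [OK], height=0
  node 43: h_left=0, h_right=0, diff=0 [OK], height=1
  node 19: h_left=2, h_right=1, diff=1 [OK], height=3
All nodes satisfy the balance condition.
Result: Balanced


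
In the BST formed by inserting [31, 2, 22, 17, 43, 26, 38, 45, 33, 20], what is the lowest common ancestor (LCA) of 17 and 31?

Tree insertion order: [31, 2, 22, 17, 43, 26, 38, 45, 33, 20]
Tree (level-order array): [31, 2, 43, None, 22, 38, 45, 17, 26, 33, None, None, None, None, 20]
In a BST, the LCA of p=17, q=31 is the first node v on the
root-to-leaf path with p <= v <= q (go left if both < v, right if both > v).
Walk from root:
  at 31: 17 <= 31 <= 31, this is the LCA
LCA = 31


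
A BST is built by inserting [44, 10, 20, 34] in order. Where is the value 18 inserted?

Starting tree (level order): [44, 10, None, None, 20, None, 34]
Insertion path: 44 -> 10 -> 20
Result: insert 18 as left child of 20
Final tree (level order): [44, 10, None, None, 20, 18, 34]


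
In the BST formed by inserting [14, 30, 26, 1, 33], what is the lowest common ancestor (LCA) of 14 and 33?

Tree insertion order: [14, 30, 26, 1, 33]
Tree (level-order array): [14, 1, 30, None, None, 26, 33]
In a BST, the LCA of p=14, q=33 is the first node v on the
root-to-leaf path with p <= v <= q (go left if both < v, right if both > v).
Walk from root:
  at 14: 14 <= 14 <= 33, this is the LCA
LCA = 14


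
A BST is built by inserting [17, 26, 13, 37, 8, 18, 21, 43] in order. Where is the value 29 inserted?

Starting tree (level order): [17, 13, 26, 8, None, 18, 37, None, None, None, 21, None, 43]
Insertion path: 17 -> 26 -> 37
Result: insert 29 as left child of 37
Final tree (level order): [17, 13, 26, 8, None, 18, 37, None, None, None, 21, 29, 43]


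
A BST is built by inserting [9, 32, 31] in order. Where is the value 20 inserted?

Starting tree (level order): [9, None, 32, 31]
Insertion path: 9 -> 32 -> 31
Result: insert 20 as left child of 31
Final tree (level order): [9, None, 32, 31, None, 20]


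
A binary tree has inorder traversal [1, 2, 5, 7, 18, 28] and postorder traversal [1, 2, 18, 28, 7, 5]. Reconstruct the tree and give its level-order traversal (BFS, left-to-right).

Inorder:   [1, 2, 5, 7, 18, 28]
Postorder: [1, 2, 18, 28, 7, 5]
Algorithm: postorder visits root last, so walk postorder right-to-left;
each value is the root of the current inorder slice — split it at that
value, recurse on the right subtree first, then the left.
Recursive splits:
  root=5; inorder splits into left=[1, 2], right=[7, 18, 28]
  root=7; inorder splits into left=[], right=[18, 28]
  root=28; inorder splits into left=[18], right=[]
  root=18; inorder splits into left=[], right=[]
  root=2; inorder splits into left=[1], right=[]
  root=1; inorder splits into left=[], right=[]
Reconstructed level-order: [5, 2, 7, 1, 28, 18]


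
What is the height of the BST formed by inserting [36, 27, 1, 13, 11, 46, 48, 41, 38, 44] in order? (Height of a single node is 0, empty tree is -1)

Insertion order: [36, 27, 1, 13, 11, 46, 48, 41, 38, 44]
Tree (level-order array): [36, 27, 46, 1, None, 41, 48, None, 13, 38, 44, None, None, 11]
Compute height bottom-up (empty subtree = -1):
  height(11) = 1 + max(-1, -1) = 0
  height(13) = 1 + max(0, -1) = 1
  height(1) = 1 + max(-1, 1) = 2
  height(27) = 1 + max(2, -1) = 3
  height(38) = 1 + max(-1, -1) = 0
  height(44) = 1 + max(-1, -1) = 0
  height(41) = 1 + max(0, 0) = 1
  height(48) = 1 + max(-1, -1) = 0
  height(46) = 1 + max(1, 0) = 2
  height(36) = 1 + max(3, 2) = 4
Height = 4


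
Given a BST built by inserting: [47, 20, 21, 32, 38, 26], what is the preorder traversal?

Tree insertion order: [47, 20, 21, 32, 38, 26]
Tree (level-order array): [47, 20, None, None, 21, None, 32, 26, 38]
Preorder traversal: [47, 20, 21, 32, 26, 38]


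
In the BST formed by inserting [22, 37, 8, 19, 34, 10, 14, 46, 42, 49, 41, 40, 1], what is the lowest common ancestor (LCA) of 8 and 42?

Tree insertion order: [22, 37, 8, 19, 34, 10, 14, 46, 42, 49, 41, 40, 1]
Tree (level-order array): [22, 8, 37, 1, 19, 34, 46, None, None, 10, None, None, None, 42, 49, None, 14, 41, None, None, None, None, None, 40]
In a BST, the LCA of p=8, q=42 is the first node v on the
root-to-leaf path with p <= v <= q (go left if both < v, right if both > v).
Walk from root:
  at 22: 8 <= 22 <= 42, this is the LCA
LCA = 22


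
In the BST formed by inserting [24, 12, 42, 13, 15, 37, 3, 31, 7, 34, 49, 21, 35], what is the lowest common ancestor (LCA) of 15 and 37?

Tree insertion order: [24, 12, 42, 13, 15, 37, 3, 31, 7, 34, 49, 21, 35]
Tree (level-order array): [24, 12, 42, 3, 13, 37, 49, None, 7, None, 15, 31, None, None, None, None, None, None, 21, None, 34, None, None, None, 35]
In a BST, the LCA of p=15, q=37 is the first node v on the
root-to-leaf path with p <= v <= q (go left if both < v, right if both > v).
Walk from root:
  at 24: 15 <= 24 <= 37, this is the LCA
LCA = 24


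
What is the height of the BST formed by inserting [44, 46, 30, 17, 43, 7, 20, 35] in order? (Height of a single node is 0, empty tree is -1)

Insertion order: [44, 46, 30, 17, 43, 7, 20, 35]
Tree (level-order array): [44, 30, 46, 17, 43, None, None, 7, 20, 35]
Compute height bottom-up (empty subtree = -1):
  height(7) = 1 + max(-1, -1) = 0
  height(20) = 1 + max(-1, -1) = 0
  height(17) = 1 + max(0, 0) = 1
  height(35) = 1 + max(-1, -1) = 0
  height(43) = 1 + max(0, -1) = 1
  height(30) = 1 + max(1, 1) = 2
  height(46) = 1 + max(-1, -1) = 0
  height(44) = 1 + max(2, 0) = 3
Height = 3


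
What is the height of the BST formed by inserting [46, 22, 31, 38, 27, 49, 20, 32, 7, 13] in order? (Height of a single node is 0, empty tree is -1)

Insertion order: [46, 22, 31, 38, 27, 49, 20, 32, 7, 13]
Tree (level-order array): [46, 22, 49, 20, 31, None, None, 7, None, 27, 38, None, 13, None, None, 32]
Compute height bottom-up (empty subtree = -1):
  height(13) = 1 + max(-1, -1) = 0
  height(7) = 1 + max(-1, 0) = 1
  height(20) = 1 + max(1, -1) = 2
  height(27) = 1 + max(-1, -1) = 0
  height(32) = 1 + max(-1, -1) = 0
  height(38) = 1 + max(0, -1) = 1
  height(31) = 1 + max(0, 1) = 2
  height(22) = 1 + max(2, 2) = 3
  height(49) = 1 + max(-1, -1) = 0
  height(46) = 1 + max(3, 0) = 4
Height = 4


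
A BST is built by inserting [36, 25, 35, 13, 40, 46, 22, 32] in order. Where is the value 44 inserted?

Starting tree (level order): [36, 25, 40, 13, 35, None, 46, None, 22, 32]
Insertion path: 36 -> 40 -> 46
Result: insert 44 as left child of 46
Final tree (level order): [36, 25, 40, 13, 35, None, 46, None, 22, 32, None, 44]


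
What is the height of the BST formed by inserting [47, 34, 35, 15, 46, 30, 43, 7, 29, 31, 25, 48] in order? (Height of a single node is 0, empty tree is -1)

Insertion order: [47, 34, 35, 15, 46, 30, 43, 7, 29, 31, 25, 48]
Tree (level-order array): [47, 34, 48, 15, 35, None, None, 7, 30, None, 46, None, None, 29, 31, 43, None, 25]
Compute height bottom-up (empty subtree = -1):
  height(7) = 1 + max(-1, -1) = 0
  height(25) = 1 + max(-1, -1) = 0
  height(29) = 1 + max(0, -1) = 1
  height(31) = 1 + max(-1, -1) = 0
  height(30) = 1 + max(1, 0) = 2
  height(15) = 1 + max(0, 2) = 3
  height(43) = 1 + max(-1, -1) = 0
  height(46) = 1 + max(0, -1) = 1
  height(35) = 1 + max(-1, 1) = 2
  height(34) = 1 + max(3, 2) = 4
  height(48) = 1 + max(-1, -1) = 0
  height(47) = 1 + max(4, 0) = 5
Height = 5


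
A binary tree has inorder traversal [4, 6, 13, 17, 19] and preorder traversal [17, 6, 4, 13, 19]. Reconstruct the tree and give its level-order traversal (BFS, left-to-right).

Inorder:  [4, 6, 13, 17, 19]
Preorder: [17, 6, 4, 13, 19]
Algorithm: preorder visits root first, so consume preorder in order;
for each root, split the current inorder slice at that value into
left-subtree inorder and right-subtree inorder, then recurse.
Recursive splits:
  root=17; inorder splits into left=[4, 6, 13], right=[19]
  root=6; inorder splits into left=[4], right=[13]
  root=4; inorder splits into left=[], right=[]
  root=13; inorder splits into left=[], right=[]
  root=19; inorder splits into left=[], right=[]
Reconstructed level-order: [17, 6, 19, 4, 13]


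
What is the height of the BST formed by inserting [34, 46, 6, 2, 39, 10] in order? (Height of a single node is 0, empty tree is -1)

Insertion order: [34, 46, 6, 2, 39, 10]
Tree (level-order array): [34, 6, 46, 2, 10, 39]
Compute height bottom-up (empty subtree = -1):
  height(2) = 1 + max(-1, -1) = 0
  height(10) = 1 + max(-1, -1) = 0
  height(6) = 1 + max(0, 0) = 1
  height(39) = 1 + max(-1, -1) = 0
  height(46) = 1 + max(0, -1) = 1
  height(34) = 1 + max(1, 1) = 2
Height = 2


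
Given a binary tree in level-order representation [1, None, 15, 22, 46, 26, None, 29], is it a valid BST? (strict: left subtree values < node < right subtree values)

Level-order array: [1, None, 15, 22, 46, 26, None, 29]
Validate using subtree bounds (lo, hi): at each node, require lo < value < hi,
then recurse left with hi=value and right with lo=value.
Preorder trace (stopping at first violation):
  at node 1 with bounds (-inf, +inf): OK
  at node 15 with bounds (1, +inf): OK
  at node 22 with bounds (1, 15): VIOLATION
Node 22 violates its bound: not (1 < 22 < 15).
Result: Not a valid BST


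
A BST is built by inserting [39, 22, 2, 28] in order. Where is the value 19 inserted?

Starting tree (level order): [39, 22, None, 2, 28]
Insertion path: 39 -> 22 -> 2
Result: insert 19 as right child of 2
Final tree (level order): [39, 22, None, 2, 28, None, 19]


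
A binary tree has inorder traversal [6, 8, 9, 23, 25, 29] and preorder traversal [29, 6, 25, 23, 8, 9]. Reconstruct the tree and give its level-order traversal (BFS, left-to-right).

Inorder:  [6, 8, 9, 23, 25, 29]
Preorder: [29, 6, 25, 23, 8, 9]
Algorithm: preorder visits root first, so consume preorder in order;
for each root, split the current inorder slice at that value into
left-subtree inorder and right-subtree inorder, then recurse.
Recursive splits:
  root=29; inorder splits into left=[6, 8, 9, 23, 25], right=[]
  root=6; inorder splits into left=[], right=[8, 9, 23, 25]
  root=25; inorder splits into left=[8, 9, 23], right=[]
  root=23; inorder splits into left=[8, 9], right=[]
  root=8; inorder splits into left=[], right=[9]
  root=9; inorder splits into left=[], right=[]
Reconstructed level-order: [29, 6, 25, 23, 8, 9]


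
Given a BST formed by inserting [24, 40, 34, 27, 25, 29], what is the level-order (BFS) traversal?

Tree insertion order: [24, 40, 34, 27, 25, 29]
Tree (level-order array): [24, None, 40, 34, None, 27, None, 25, 29]
BFS from the root, enqueuing left then right child of each popped node:
  queue [24] -> pop 24, enqueue [40], visited so far: [24]
  queue [40] -> pop 40, enqueue [34], visited so far: [24, 40]
  queue [34] -> pop 34, enqueue [27], visited so far: [24, 40, 34]
  queue [27] -> pop 27, enqueue [25, 29], visited so far: [24, 40, 34, 27]
  queue [25, 29] -> pop 25, enqueue [none], visited so far: [24, 40, 34, 27, 25]
  queue [29] -> pop 29, enqueue [none], visited so far: [24, 40, 34, 27, 25, 29]
Result: [24, 40, 34, 27, 25, 29]


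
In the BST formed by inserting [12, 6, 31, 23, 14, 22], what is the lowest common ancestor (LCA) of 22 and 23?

Tree insertion order: [12, 6, 31, 23, 14, 22]
Tree (level-order array): [12, 6, 31, None, None, 23, None, 14, None, None, 22]
In a BST, the LCA of p=22, q=23 is the first node v on the
root-to-leaf path with p <= v <= q (go left if both < v, right if both > v).
Walk from root:
  at 12: both 22 and 23 > 12, go right
  at 31: both 22 and 23 < 31, go left
  at 23: 22 <= 23 <= 23, this is the LCA
LCA = 23


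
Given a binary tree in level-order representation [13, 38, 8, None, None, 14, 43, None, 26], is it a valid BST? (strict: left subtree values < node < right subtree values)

Level-order array: [13, 38, 8, None, None, 14, 43, None, 26]
Validate using subtree bounds (lo, hi): at each node, require lo < value < hi,
then recurse left with hi=value and right with lo=value.
Preorder trace (stopping at first violation):
  at node 13 with bounds (-inf, +inf): OK
  at node 38 with bounds (-inf, 13): VIOLATION
Node 38 violates its bound: not (-inf < 38 < 13).
Result: Not a valid BST


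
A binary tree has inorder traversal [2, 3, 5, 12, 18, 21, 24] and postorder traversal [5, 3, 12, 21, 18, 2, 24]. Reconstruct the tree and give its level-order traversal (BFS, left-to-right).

Inorder:   [2, 3, 5, 12, 18, 21, 24]
Postorder: [5, 3, 12, 21, 18, 2, 24]
Algorithm: postorder visits root last, so walk postorder right-to-left;
each value is the root of the current inorder slice — split it at that
value, recurse on the right subtree first, then the left.
Recursive splits:
  root=24; inorder splits into left=[2, 3, 5, 12, 18, 21], right=[]
  root=2; inorder splits into left=[], right=[3, 5, 12, 18, 21]
  root=18; inorder splits into left=[3, 5, 12], right=[21]
  root=21; inorder splits into left=[], right=[]
  root=12; inorder splits into left=[3, 5], right=[]
  root=3; inorder splits into left=[], right=[5]
  root=5; inorder splits into left=[], right=[]
Reconstructed level-order: [24, 2, 18, 12, 21, 3, 5]
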